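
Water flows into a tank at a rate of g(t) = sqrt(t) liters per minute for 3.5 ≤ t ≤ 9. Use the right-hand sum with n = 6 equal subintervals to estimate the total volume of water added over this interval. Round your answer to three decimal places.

14.145

Δt = (9 − 3.5)/6 = 11/12.
Right endpoints: 53/12, 16/3, 6.25, 43/6, 97/12, 9.
g(53/12) ≈ 2.102, g(16/3) ≈ 2.309, g(6.25) ≈ 2.500, g(43/6) ≈ 2.677, g(97/12) ≈ 2.843, g(9) ≈ 3.000.
Sum = Δt · [g(53/12) + g(16/3) + g(6.25) + ...].
Sum ≈ 14.145.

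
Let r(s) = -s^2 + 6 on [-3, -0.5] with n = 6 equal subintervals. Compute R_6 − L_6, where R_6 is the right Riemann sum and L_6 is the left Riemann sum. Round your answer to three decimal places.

R_6 ≈ 7.79225.
L_6 ≈ 4.14641.
R_6 − L_6 ≈ 3.646.

3.646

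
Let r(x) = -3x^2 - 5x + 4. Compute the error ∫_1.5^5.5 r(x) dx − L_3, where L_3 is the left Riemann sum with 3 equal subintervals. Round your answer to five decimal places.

-65.77778

Exact integral: ∫_1.5^5.5 r(x) dx = -217.
L_3 ≈ -151.2222222.
Error ≈ -217 − (-151.2222222) ≈ -65.77778.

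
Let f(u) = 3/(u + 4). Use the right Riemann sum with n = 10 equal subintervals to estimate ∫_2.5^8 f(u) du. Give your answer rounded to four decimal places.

Δu = (8 − 2.5)/10 = 0.55.
Right endpoints: 3.05, 3.6, 4.15, 4.7, 5.25, 5.8, 6.35, 6.9, 7.45, 8.
f(3.05) = 20/47, f(3.6) = 15/38, f(4.15) = 60/163, f(4.7) = 10/29, f(5.25) = 12/37, f(5.8) = 15/49, f(6.35) = 20/69, f(6.9) = 30/109, f(7.45) = 60/229, f(8) = 0.25.
Sum = Δu · [f(3.05) + f(3.6) + f(4.15) + ...].
Sum ≈ 1.7824.

1.7824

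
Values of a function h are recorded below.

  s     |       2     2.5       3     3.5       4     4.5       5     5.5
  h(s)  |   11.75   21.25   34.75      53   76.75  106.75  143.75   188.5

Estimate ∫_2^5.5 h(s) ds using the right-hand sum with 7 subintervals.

312.375

Δs = 0.5.
Sum = 0.5·[21.25 + 34.75 + 53 + 76.75 + 106.75 + 143.75 + 188.5] = 312.375.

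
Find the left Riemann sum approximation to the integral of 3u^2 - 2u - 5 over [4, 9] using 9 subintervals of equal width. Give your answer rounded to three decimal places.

524.383

Δu = (9 − 4)/9 = 5/9.
Left endpoints: 4, 41/9, 46/9, 17/3, 56/9, 61/9, 22/3, 71/9, 76/9.
f(4) = 35, f(41/9) = 1300/27, f(46/9) = 1705/27, f(17/3) = 80, f(56/9) = 2665/27, f(61/9) = 3220/27, f(22/3) = 425/3, f(71/9) = 4480/27, f(76/9) = 5185/27.
Sum = Δu · [f(4) + f(41/9) + f(46/9) + ...].
Sum ≈ 524.383.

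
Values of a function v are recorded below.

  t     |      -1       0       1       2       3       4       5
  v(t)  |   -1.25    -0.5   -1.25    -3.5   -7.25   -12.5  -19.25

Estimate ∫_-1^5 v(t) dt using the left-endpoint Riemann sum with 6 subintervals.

-26.25

Δt = 1.
Sum = 1·[(-1.25) + (-0.5) + (-1.25) + (-3.5) + (-7.25) + (-12.5)] = -26.25.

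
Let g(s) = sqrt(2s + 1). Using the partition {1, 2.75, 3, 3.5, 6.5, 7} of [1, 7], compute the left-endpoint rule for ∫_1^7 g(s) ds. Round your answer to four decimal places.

15.3475

Subinterval widths: 1.75, 0.25, 0.5, 3, 0.5.
Left endpoints: 1, 2.75, 3, 3.5, 6.5.
g(1) ≈ 1.7321, g(2.75) ≈ 2.5495, g(3) ≈ 2.6458, g(3.5) ≈ 2.8284, g(6.5) ≈ 3.7417.
Sum = Σ Δs_i · g(s_i).
Sum ≈ 15.3475.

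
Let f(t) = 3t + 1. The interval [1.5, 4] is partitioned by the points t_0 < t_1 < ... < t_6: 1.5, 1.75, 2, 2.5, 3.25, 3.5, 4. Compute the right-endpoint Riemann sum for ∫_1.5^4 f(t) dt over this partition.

Subinterval widths: 0.25, 0.25, 0.5, 0.75, 0.25, 0.5.
Right endpoints: 1.75, 2, 2.5, 3.25, 3.5, 4.
f(1.75) = 6.25, f(2) = 7, f(2.5) = 8.5, f(3.25) = 10.75, f(3.5) = 11.5, f(4) = 13.
Sum = Σ Δt_i · f(t_i).
Sum = 25.

25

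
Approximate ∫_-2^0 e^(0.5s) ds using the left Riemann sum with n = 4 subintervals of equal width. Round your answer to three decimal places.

Δs = (0 − (-2))/4 = 0.5.
Left endpoints: -2, -1.5, -1, -0.5.
f(-2) ≈ 0.368, f(-1.5) ≈ 0.472, f(-1) ≈ 0.607, f(-0.5) ≈ 0.779.
Sum = Δs · [f(-2) + f(-1.5) + f(-1) + f(-0.5)].
Sum ≈ 1.113.

1.113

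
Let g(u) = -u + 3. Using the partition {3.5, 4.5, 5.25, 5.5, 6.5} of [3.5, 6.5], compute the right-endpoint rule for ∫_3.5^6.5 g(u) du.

Subinterval widths: 1, 0.75, 0.25, 1.
Right endpoints: 4.5, 5.25, 5.5, 6.5.
g(4.5) = -1.5, g(5.25) = -2.25, g(5.5) = -2.5, g(6.5) = -3.5.
Sum = Σ Δu_i · g(u_i).
Sum = -7.3125.

-7.3125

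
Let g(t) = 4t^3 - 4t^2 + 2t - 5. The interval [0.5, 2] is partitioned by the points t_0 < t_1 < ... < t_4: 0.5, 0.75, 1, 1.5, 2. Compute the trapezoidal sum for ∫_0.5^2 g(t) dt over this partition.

Subinterval widths: 0.25, 0.25, 0.5, 0.5.
g(0.5) = -4.5, g(0.75) = -4.0625, g(1) = -3, g(1.5) = 2.5, g(2) = 15.
On each subinterval the trapezoid contributes (Δt_i/2)·[g(t_{i-1}) + g(t_i)].
Sum = 2.296875.

2.296875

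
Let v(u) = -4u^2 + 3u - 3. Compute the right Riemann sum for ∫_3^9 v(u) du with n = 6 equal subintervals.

-985

Δu = (9 − 3)/6 = 1.
Right endpoints: 4, 5, 6, 7, 8, 9.
v(4) = -55, v(5) = -88, v(6) = -129, v(7) = -178, v(8) = -235, v(9) = -300.
Sum = Δu · [v(4) + v(5) + v(6) + ...].
Sum = -985.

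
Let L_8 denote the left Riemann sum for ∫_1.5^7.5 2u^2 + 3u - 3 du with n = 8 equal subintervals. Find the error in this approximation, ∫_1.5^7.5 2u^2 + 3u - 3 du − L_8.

Exact integral: ∫_1.5^7.5 f(u) du = 342.
L_8 = 295.875.
Error = 342 − 295.875 = 46.125.

46.125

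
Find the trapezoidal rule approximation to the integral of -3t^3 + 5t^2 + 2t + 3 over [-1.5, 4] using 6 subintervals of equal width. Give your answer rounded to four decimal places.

Δt = (4 − (-1.5))/6 = 11/12.
f(-1.5) = 21.375, f(-7/12) = 793/192, f(1/3) = 37/9, f(1.25) = 7.453125, f(13/6) = 7/24, f(37/12) = -17993/576, f(4) = -101.
T_6 = (Δt/2)·[f(t_0) + 2f(t_1) + ... + 2f(t_{5}) + f(t_6)].
Sum ≈ -50.4755.

-50.4755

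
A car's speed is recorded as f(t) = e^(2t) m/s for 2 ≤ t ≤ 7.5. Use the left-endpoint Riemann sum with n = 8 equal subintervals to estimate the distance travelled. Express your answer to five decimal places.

760525.73861

Δt = (7.5 − 2)/8 = 0.6875.
Left endpoints: 2, 2.6875, 3.375, 4.0625, 4.75, 5.4375, 6.125, 6.8125.
f(2) ≈ 54.59815, f(2.6875) ≈ 215.93987, f(3.375) ≈ 854.05876, f(4.0625) ≈ 3377.86793, f(4.75) ≈ 13359.72683, f(5.4375) ≈ 52838.74461, f(6.125) ≈ 208981.28887, f(6.8125) ≈ 826537.03113.
Sum = Δt · [f(2) + f(2.6875) + f(3.375) + ...].
Sum ≈ 760525.73861.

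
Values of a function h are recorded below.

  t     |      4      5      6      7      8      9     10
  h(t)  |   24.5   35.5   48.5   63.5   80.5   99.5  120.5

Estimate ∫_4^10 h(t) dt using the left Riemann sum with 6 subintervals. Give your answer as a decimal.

Δt = 1.
Sum = 1·[24.5 + 35.5 + 48.5 + 63.5 + 80.5 + 99.5] = 352.

352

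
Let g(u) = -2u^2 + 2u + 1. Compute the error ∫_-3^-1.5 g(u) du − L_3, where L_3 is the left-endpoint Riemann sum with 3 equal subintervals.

Exact integral: ∫_-3^-1.5 g(u) du = -21.
L_3 = -25.25.
Error = -21 − (-25.25) = 4.25.

4.25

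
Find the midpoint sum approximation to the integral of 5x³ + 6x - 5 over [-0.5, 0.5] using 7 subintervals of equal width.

-5

Δx = (0.5 − (-0.5))/7 = 1/7.
Midpoints: -3/7, -2/7, -1/7, 0, 1/7, 2/7, 3/7.
f(-3/7) = -2732/343, f(-2/7) = -2343/343, f(-1/7) = -2014/343, f(0) = -5, f(1/7) = -1416/343, f(2/7) = -1087/343, f(3/7) = -698/343.
Sum = Δx · [f(-3/7) + f(-2/7) + f(-1/7) + ...].
Sum = -5.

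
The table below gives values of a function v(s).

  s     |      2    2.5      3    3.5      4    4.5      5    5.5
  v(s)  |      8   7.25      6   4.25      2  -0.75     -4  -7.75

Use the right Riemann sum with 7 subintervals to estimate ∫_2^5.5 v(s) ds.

Δs = 0.5.
Sum = 0.5·[7.25 + 6 + 4.25 + 2 + (-0.75) + (-4) + (-7.75)] = 3.5.

3.5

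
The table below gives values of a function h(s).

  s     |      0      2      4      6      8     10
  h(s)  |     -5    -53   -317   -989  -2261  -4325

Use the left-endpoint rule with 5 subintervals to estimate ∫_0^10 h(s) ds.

-7250

Δs = 2.
Sum = 2·[(-5) + (-53) + (-317) + (-989) + (-2261)] = -7250.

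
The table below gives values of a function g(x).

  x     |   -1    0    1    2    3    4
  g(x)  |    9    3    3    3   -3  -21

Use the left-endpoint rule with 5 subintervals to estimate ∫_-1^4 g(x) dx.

Δx = 1.
Sum = 1·[9 + 3 + 3 + 3 + (-3)] = 15.

15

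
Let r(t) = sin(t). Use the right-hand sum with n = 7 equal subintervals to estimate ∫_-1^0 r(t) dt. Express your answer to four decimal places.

-0.3988

Δt = (0 − (-1))/7 = 1/7.
Right endpoints: -6/7, -5/7, -4/7, -3/7, -2/7, -1/7, 0.
r(-6/7) ≈ -0.7560, r(-5/7) ≈ -0.6551, r(-4/7) ≈ -0.5408, r(-3/7) ≈ -0.4156, r(-2/7) ≈ -0.2818, r(-1/7) ≈ -0.1424, r(0) ≈ 0.0000.
Sum = Δt · [r(-6/7) + r(-5/7) + r(-4/7) + ...].
Sum ≈ -0.3988.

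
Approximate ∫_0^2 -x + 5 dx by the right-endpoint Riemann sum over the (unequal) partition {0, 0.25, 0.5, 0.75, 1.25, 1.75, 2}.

Subinterval widths: 0.25, 0.25, 0.25, 0.5, 0.5, 0.25.
Right endpoints: 0.25, 0.5, 0.75, 1.25, 1.75, 2.
f(0.25) = 4.75, f(0.5) = 4.5, f(0.75) = 4.25, f(1.25) = 3.75, f(1.75) = 3.25, f(2) = 3.
Sum = Σ Δx_i · f(x_i).
Sum = 7.625.

7.625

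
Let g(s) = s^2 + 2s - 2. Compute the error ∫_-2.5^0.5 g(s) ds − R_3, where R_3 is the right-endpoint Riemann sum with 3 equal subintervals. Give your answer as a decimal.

-0.5

Exact integral: ∫_-2.5^0.5 g(s) ds = -6.75.
R_3 = -6.25.
Error = -6.75 − (-6.25) = -0.5.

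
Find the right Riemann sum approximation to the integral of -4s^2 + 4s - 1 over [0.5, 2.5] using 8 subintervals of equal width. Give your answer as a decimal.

-12.75

Δs = (2.5 − 0.5)/8 = 0.25.
Right endpoints: 0.75, 1, 1.25, 1.5, 1.75, 2, 2.25, 2.5.
f(0.75) = -0.25, f(1) = -1, f(1.25) = -2.25, f(1.5) = -4, f(1.75) = -6.25, f(2) = -9, f(2.25) = -12.25, f(2.5) = -16.
Sum = Δs · [f(0.75) + f(1) + f(1.25) + ...].
Sum = -12.75.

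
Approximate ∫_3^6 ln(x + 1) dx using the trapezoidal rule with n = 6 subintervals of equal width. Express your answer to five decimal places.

Δx = (6 − 3)/6 = 0.5.
f(3) ≈ 1.38629, f(3.5) ≈ 1.50408, f(4) ≈ 1.60944, f(4.5) ≈ 1.70475, f(5) ≈ 1.79176, f(5.5) ≈ 1.87180, f(6) ≈ 1.94591.
T_6 = (Δx/2)·[f(x_0) + 2f(x_1) + ... + 2f(x_{5}) + f(x_6)].
Sum ≈ 5.07396.

5.07396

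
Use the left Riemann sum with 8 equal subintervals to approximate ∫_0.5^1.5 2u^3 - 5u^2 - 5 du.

-7.6953125

Δu = (1.5 − 0.5)/8 = 0.125.
Left endpoints: 0.5, 0.625, 0.75, 0.875, 1, 1.125, 1.25, 1.375.
f(0.5) = -6, f(0.625) = -6.46484375, f(0.75) = -6.96875, f(0.875) = -7.48828125, f(1) = -8, f(1.125) = -8.48046875, f(1.25) = -8.90625, f(1.375) = -9.25390625.
Sum = Δu · [f(0.5) + f(0.625) + f(0.75) + ...].
Sum = -7.6953125.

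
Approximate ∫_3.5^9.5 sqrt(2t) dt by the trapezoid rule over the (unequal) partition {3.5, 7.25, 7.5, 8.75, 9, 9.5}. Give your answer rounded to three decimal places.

Subinterval widths: 3.75, 0.25, 1.25, 0.25, 0.5.
f(3.5) ≈ 2.646, f(7.25) ≈ 3.808, f(7.5) ≈ 3.873, f(8.75) ≈ 4.183, f(9) ≈ 4.243, f(9.5) ≈ 4.359.
On each subinterval the trapezoid contributes (Δt_i/2)·[f(t_{i-1}) + f(t_i)].
Sum ≈ 21.299.

21.299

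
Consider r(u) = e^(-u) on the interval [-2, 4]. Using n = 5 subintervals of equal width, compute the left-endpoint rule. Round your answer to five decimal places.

Δu = (4 − (-2))/5 = 1.2.
Left endpoints: -2, -0.8, 0.4, 1.6, 2.8.
r(-2) ≈ 7.38906, r(-0.8) ≈ 2.22554, r(0.4) ≈ 0.67032, r(1.6) ≈ 0.20190, r(2.8) ≈ 0.06081.
Sum = Δu · [r(-2) + r(-0.8) + r(0.4) + r(1.6) + r(2.8)].
Sum ≈ 12.65715.

12.65715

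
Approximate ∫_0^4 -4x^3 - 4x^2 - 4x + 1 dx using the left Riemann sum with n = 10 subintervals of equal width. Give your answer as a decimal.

Δx = (4 − 0)/10 = 0.4.
Left endpoints: 0, 0.4, 0.8, 1.2, 1.6, 2, 2.4, 2.8, 3.2, 3.6.
f(0) = 1, f(0.4) = -1.496, f(0.8) = -6.808, f(1.2) = -16.472, f(1.6) = -32.024, f(2) = -55, f(2.4) = -86.936, f(2.8) = -129.368, f(3.2) = -183.832, f(3.6) = -251.864.
Sum = Δx · [f(0) + f(0.4) + f(0.8) + ...].
Sum = -305.12.

-305.12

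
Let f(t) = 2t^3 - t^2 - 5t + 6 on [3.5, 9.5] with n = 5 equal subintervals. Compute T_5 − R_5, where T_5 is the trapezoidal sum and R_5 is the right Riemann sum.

T_5 = 3621.72.
R_5 = 4534.32.
T_5 − R_5 = -912.6.

-912.6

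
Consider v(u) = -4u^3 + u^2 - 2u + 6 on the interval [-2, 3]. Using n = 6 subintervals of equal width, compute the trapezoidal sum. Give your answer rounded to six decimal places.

Δu = (3 − (-2))/6 = 5/6.
v(-2) = 46, v(-7/6) = 1733/108, v(-1/3) = 187/27, v(0.5) = 4.75, v(4/3) = -118/27, v(13/6) = -3707/108, v(3) = -99.
T_6 = (Δu/2)·[v(u_0) + 2v(u_1) + ... + 2v(u_{5}) + v(u_6)].
Sum ≈ -31.226852.

-31.226852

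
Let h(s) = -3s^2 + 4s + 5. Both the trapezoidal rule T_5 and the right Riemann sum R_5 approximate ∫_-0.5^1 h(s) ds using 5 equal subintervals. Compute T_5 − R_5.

T_5 = 7.8075.
R_5 = 8.37.
T_5 − R_5 = -0.5625.

-0.5625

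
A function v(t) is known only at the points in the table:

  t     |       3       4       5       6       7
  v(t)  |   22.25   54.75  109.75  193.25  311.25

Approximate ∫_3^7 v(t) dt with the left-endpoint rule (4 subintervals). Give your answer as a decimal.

Δt = 1.
Sum = 1·[22.25 + 54.75 + 109.75 + 193.25] = 380.

380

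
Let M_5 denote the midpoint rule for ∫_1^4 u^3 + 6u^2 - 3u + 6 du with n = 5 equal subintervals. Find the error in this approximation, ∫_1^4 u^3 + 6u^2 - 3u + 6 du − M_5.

1.215

Exact integral: ∫_1^4 f(u) du = 185.25.
M_5 = 184.035.
Error = 185.25 − 184.035 = 1.215.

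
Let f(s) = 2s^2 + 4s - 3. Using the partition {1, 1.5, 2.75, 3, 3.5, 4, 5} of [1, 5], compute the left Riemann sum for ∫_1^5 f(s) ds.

92.90625

Subinterval widths: 0.5, 1.25, 0.25, 0.5, 0.5, 1.
Left endpoints: 1, 1.5, 2.75, 3, 3.5, 4.
f(1) = 3, f(1.5) = 7.5, f(2.75) = 23.125, f(3) = 27, f(3.5) = 35.5, f(4) = 45.
Sum = Σ Δs_i · f(s_i).
Sum = 92.90625.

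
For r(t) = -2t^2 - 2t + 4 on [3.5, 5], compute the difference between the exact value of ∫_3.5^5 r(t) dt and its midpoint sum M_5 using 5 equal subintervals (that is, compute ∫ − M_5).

Exact integral: ∫_3.5^5 r(t) dt = -61.5.
M_5 = -61.4775.
Error = -61.5 − (-61.4775) = -0.0225.

-0.0225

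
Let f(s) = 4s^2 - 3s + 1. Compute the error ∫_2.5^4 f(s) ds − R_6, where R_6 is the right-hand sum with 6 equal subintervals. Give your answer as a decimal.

-4.375

Exact integral: ∫_2.5^4 f(s) ds = 51.375.
R_6 = 55.75.
Error = 51.375 − 55.75 = -4.375.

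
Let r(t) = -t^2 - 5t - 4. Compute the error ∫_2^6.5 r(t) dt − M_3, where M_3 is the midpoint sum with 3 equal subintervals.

Exact integral: ∫_2^6.5 r(t) dt = -202.5.
M_3 = -201.65625.
Error = -202.5 − (-201.65625) = -0.84375.

-0.84375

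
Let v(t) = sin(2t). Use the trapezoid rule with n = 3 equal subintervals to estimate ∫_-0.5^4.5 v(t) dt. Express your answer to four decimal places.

Δt = (4.5 − (-0.5))/3 = 5/3.
v(-0.5) ≈ -0.8415, v(7/6) ≈ 0.7231, v(17/6) ≈ -0.5782, v(4.5) ≈ 0.4121.
T_3 = (Δt/2)·[v(t_0) + 2v(t_1) + 2v(t_2) + v(t_3)].
Sum ≈ -0.1163.

-0.1163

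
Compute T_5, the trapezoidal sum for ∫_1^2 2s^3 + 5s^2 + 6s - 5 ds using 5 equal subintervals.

23.26

Δs = (2 − 1)/5 = 0.2.
f(1) = 8, f(1.2) = 12.856, f(1.4) = 18.688, f(1.6) = 25.592, f(1.8) = 33.664, f(2) = 43.
T_5 = (Δs/2)·[f(s_0) + 2f(s_1) + ... + 2f(s_{4}) + f(s_5)].
Sum = 23.26.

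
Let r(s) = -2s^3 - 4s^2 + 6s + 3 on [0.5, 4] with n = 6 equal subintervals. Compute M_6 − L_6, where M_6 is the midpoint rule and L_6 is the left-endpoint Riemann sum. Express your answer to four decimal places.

-44.2999

M_6 ≈ -153.648582.
L_6 ≈ -109.348669.
M_6 − L_6 ≈ -44.2999.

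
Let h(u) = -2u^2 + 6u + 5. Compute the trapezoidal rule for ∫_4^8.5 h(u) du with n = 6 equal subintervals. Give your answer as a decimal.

Δu = (8.5 − 4)/6 = 0.75.
h(4) = -3, h(4.75) = -11.625, h(5.5) = -22.5, h(6.25) = -35.625, h(7) = -51, h(7.75) = -68.625, h(8.5) = -88.5.
T_6 = (Δu/2)·[h(u_0) + 2h(u_1) + ... + 2h(u_{5}) + h(u_6)].
Sum = -176.34375.

-176.34375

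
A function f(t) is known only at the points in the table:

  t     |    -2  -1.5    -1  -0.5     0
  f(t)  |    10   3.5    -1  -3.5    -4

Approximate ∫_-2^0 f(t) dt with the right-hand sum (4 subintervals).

Δt = 0.5.
Sum = 0.5·[3.5 + (-1) + (-3.5) + (-4)] = -2.5.

-2.5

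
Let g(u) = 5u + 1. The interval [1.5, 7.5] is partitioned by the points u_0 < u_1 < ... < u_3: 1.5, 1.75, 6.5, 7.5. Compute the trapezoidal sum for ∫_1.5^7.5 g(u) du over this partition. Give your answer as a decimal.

141

Subinterval widths: 0.25, 4.75, 1.
g(1.5) = 8.5, g(1.75) = 9.75, g(6.5) = 33.5, g(7.5) = 38.5.
On each subinterval the trapezoid contributes (Δu_i/2)·[g(u_{i-1}) + g(u_i)].
Sum = 141.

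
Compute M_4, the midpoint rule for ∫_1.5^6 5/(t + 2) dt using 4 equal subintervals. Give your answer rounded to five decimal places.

Δt = (6 − 1.5)/4 = 1.125.
Midpoints: 2.0625, 3.1875, 4.3125, 5.4375.
f(2.0625) = 16/13, f(3.1875) = 80/83, f(4.3125) = 80/101, f(5.4375) = 80/119.
Sum = Δt · [f(2.0625) + f(3.1875) + f(4.3125) + f(5.4375)].
Sum ≈ 4.11634.

4.11634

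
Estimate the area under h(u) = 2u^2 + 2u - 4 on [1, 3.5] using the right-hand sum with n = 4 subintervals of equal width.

Δu = (3.5 − 1)/4 = 0.625.
Right endpoints: 1.625, 2.25, 2.875, 3.5.
h(1.625) = 4.53125, h(2.25) = 10.625, h(2.875) = 18.28125, h(3.5) = 27.5.
Sum = Δu · [h(1.625) + h(2.25) + h(2.875) + h(3.5)].
Sum = 38.0859375.

38.0859375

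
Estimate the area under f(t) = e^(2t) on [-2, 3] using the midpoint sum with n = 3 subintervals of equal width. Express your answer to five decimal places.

Δt = (3 − (-2))/3 = 5/3.
Midpoints: -7/6, 0.5, 13/6.
f(-7/6) ≈ 0.09697, f(0.5) ≈ 2.71828, f(13/6) ≈ 76.19786.
Sum = Δt · [f(-7/6) + f(0.5) + f(13/6)].
Sum ≈ 131.68852.

131.68852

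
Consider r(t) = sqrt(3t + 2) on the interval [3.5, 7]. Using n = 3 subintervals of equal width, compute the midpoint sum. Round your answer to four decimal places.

Δt = (7 − 3.5)/3 = 7/6.
Midpoints: 49/12, 5.25, 77/12.
r(49/12) ≈ 3.7749, r(5.25) ≈ 4.2131, r(77/12) ≈ 4.6098.
Sum = Δt · [r(49/12) + r(5.25) + r(77/12)].
Sum ≈ 14.6974.

14.6974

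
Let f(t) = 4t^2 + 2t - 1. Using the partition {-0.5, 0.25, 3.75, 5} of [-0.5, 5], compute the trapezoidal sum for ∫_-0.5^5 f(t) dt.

216.25

Subinterval widths: 0.75, 3.5, 1.25.
f(-0.5) = -1, f(0.25) = -0.25, f(3.75) = 62.75, f(5) = 109.
On each subinterval the trapezoid contributes (Δt_i/2)·[f(t_{i-1}) + f(t_i)].
Sum = 216.25.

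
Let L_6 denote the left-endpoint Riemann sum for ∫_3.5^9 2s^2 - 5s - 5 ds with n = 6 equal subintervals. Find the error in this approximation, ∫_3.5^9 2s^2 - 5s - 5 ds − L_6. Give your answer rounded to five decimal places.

48.87616

Exact integral: ∫_3.5^9 f(s) ds ≈ 258.0416667.
L_6 ≈ 209.1655093.
Error ≈ 258.0416667 − 209.1655093 ≈ 48.87616.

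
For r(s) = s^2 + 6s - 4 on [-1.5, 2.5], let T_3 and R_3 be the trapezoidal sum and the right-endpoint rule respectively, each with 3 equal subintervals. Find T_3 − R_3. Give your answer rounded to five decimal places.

T_3 ≈ 3.5185185.
R_3 ≈ 22.1851852.
T_3 − R_3 ≈ -18.66667.

-18.66667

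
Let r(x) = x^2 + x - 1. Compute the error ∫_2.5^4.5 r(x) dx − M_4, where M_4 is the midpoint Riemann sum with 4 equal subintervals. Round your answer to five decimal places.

Exact integral: ∫_2.5^4.5 r(x) dx ≈ 30.1666667.
M_4 = 30.125.
Error ≈ 30.1666667 − 30.125 ≈ 0.04167.

0.04167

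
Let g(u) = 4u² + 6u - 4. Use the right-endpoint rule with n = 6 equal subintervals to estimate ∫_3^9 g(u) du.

1294

Δu = (9 − 3)/6 = 1.
Right endpoints: 4, 5, 6, 7, 8, 9.
g(4) = 84, g(5) = 126, g(6) = 176, g(7) = 234, g(8) = 300, g(9) = 374.
Sum = Δu · [g(4) + g(5) + g(6) + ...].
Sum = 1294.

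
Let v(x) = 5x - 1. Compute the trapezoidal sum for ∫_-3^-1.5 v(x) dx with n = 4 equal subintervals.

-18.375

Δx = (-1.5 − (-3))/4 = 0.375.
v(-3) = -16, v(-2.625) = -14.125, v(-2.25) = -12.25, v(-1.875) = -10.375, v(-1.5) = -8.5.
T_4 = (Δx/2)·[v(x_0) + 2v(x_1) + 2v(x_2) + 2v(x_3) + v(x_4)].
Sum = -18.375.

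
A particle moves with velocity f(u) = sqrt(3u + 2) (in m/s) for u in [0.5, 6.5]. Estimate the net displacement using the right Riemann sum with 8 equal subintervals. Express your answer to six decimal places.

21.713557

Δu = (6.5 − 0.5)/8 = 0.75.
Right endpoints: 1.25, 2, 2.75, 3.5, 4.25, 5, 5.75, 6.5.
f(1.25) ≈ 2.397916, f(2) ≈ 2.828427, f(2.75) ≈ 3.201562, f(3.5) ≈ 3.535534, f(4.25) ≈ 3.840573, f(5) ≈ 4.123106, f(5.75) ≈ 4.387482, f(6.5) ≈ 4.636809.
Sum = Δu · [f(1.25) + f(2) + f(2.75) + ...].
Sum ≈ 21.713557.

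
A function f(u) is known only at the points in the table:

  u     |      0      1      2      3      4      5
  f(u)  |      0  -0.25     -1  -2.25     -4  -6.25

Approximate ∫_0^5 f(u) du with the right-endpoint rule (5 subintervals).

Δu = 1.
Sum = 1·[(-0.25) + (-1) + (-2.25) + (-4) + (-6.25)] = -13.75.

-13.75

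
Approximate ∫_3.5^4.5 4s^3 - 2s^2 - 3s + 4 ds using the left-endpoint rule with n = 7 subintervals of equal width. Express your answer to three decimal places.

207.561

Δs = (4.5 − 3.5)/7 = 1/7.
Left endpoints: 3.5, 51/14, 53/14, 55/14, 57/14, 59/14, 61/14.
f(3.5) = 140.5, f(51/14) = 109691/686, f(53/14) = 124167/686, f(55/14) = 139859/686, f(57/14) = 156815/686, f(59/14) = 175083/686, f(61/14) = 194711/686.
Sum = Δs · [f(3.5) + f(51/14) + f(53/14) + ...].
Sum ≈ 207.561.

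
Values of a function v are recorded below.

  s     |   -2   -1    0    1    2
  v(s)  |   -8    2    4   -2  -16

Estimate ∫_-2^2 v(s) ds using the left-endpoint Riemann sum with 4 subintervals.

Δs = 1.
Sum = 1·[(-8) + 2 + 4 + (-2)] = -4.

-4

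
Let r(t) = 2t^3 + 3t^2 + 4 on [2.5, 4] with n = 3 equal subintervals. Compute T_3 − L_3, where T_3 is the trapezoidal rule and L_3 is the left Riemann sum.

T_3 = 164.25.
L_3 = 132.75.
T_3 − L_3 = 31.5.

31.5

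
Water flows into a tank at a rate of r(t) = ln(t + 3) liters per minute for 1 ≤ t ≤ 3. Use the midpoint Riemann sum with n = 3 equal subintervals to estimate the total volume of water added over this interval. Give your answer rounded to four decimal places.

Δt = (3 − 1)/3 = 2/3.
Midpoints: 4/3, 2, 8/3.
r(4/3) ≈ 1.4663, r(2) ≈ 1.6094, r(8/3) ≈ 1.7346.
Sum = Δt · [r(4/3) + r(2) + r(8/3)].
Sum ≈ 3.2069.

3.2069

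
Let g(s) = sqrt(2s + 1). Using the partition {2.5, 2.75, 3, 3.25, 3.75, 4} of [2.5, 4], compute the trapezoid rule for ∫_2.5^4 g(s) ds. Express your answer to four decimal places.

Subinterval widths: 0.25, 0.25, 0.25, 0.5, 0.25.
g(2.5) ≈ 2.4495, g(2.75) ≈ 2.5495, g(3) ≈ 2.6458, g(3.25) ≈ 2.7386, g(3.75) ≈ 2.9155, g(4) ≈ 3.0000.
On each subinterval the trapezoid contributes (Δs_i/2)·[g(s_{i-1}) + g(s_i)].
Sum ≈ 4.1003.

4.1003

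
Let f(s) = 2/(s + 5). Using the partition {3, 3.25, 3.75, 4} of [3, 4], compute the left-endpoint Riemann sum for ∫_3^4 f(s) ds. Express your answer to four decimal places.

0.2409

Subinterval widths: 0.25, 0.5, 0.25.
Left endpoints: 3, 3.25, 3.75.
f(3) = 0.25, f(3.25) = 8/33, f(3.75) = 8/35.
Sum = Σ Δs_i · f(s_i).
Sum ≈ 0.2409.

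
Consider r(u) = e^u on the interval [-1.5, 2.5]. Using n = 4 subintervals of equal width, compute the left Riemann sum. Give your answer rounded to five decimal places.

Δu = (2.5 − (-1.5))/4 = 1.
Left endpoints: -1.5, -0.5, 0.5, 1.5.
r(-1.5) ≈ 0.22313, r(-0.5) ≈ 0.60653, r(0.5) ≈ 1.64872, r(1.5) ≈ 4.48169.
Sum = Δu · [r(-1.5) + r(-0.5) + r(0.5) + r(1.5)].
Sum ≈ 6.96007.

6.96007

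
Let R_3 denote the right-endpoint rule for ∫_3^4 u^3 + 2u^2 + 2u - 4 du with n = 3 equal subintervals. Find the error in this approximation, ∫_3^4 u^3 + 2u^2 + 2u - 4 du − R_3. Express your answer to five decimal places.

-9.06481

Exact integral: ∫_3^4 f(u) du ≈ 71.4166667.
R_3 ≈ 80.4814815.
Error ≈ 71.4166667 − 80.4814815 ≈ -9.06481.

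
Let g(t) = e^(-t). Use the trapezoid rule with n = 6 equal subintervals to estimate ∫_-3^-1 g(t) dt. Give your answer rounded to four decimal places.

17.5278

Δt = (-1 − (-3))/6 = 1/3.
g(-3) ≈ 20.0855, g(-8/3) ≈ 14.3919, g(-7/3) ≈ 10.3123, g(-2) ≈ 7.3891, g(-5/3) ≈ 5.2945, g(-4/3) ≈ 3.7937, g(-1) ≈ 2.7183.
T_6 = (Δt/2)·[g(t_0) + 2g(t_1) + ... + 2g(t_{5}) + g(t_6)].
Sum ≈ 17.5278.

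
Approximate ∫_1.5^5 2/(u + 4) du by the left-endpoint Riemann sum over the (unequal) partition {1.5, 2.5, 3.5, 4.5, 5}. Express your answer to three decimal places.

1.056

Subinterval widths: 1, 1, 1, 0.5.
Left endpoints: 1.5, 2.5, 3.5, 4.5.
f(1.5) = 4/11, f(2.5) = 4/13, f(3.5) = 4/15, f(4.5) = 4/17.
Sum = Σ Δu_i · f(u_i).
Sum ≈ 1.056.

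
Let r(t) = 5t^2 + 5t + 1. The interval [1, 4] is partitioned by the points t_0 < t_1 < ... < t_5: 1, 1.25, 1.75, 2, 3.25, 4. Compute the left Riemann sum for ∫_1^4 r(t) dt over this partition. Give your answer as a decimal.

Subinterval widths: 0.25, 0.5, 0.25, 1.25, 0.75.
Left endpoints: 1, 1.25, 1.75, 2, 3.25.
r(1) = 11, r(1.25) = 15.0625, r(1.75) = 25.0625, r(2) = 31, r(3.25) = 70.0625.
Sum = Σ Δt_i · r(t_i).
Sum = 107.84375.

107.84375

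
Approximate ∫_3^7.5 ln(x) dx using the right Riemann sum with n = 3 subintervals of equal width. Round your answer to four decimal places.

7.9661

Δx = (7.5 − 3)/3 = 1.5.
Right endpoints: 4.5, 6, 7.5.
f(4.5) ≈ 1.5041, f(6) ≈ 1.7918, f(7.5) ≈ 2.0149.
Sum = Δx · [f(4.5) + f(6) + f(7.5)].
Sum ≈ 7.9661.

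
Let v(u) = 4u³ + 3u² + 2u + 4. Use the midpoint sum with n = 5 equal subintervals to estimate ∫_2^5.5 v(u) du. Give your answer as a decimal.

1090.8275

Δu = (5.5 − 2)/5 = 0.7.
Midpoints: 2.35, 3.05, 3.75, 4.45, 5.15.
v(2.35) = 77.179, v(3.05) = 151.498, v(3.75) = 264.625, v(4.45) = 424.792, v(5.15) = 640.231.
Sum = Δu · [v(2.35) + v(3.05) + v(3.75) + v(4.45) + v(5.15)].
Sum = 1090.8275.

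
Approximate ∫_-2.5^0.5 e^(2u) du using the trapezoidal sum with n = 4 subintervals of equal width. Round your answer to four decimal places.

Δu = (0.5 − (-2.5))/4 = 0.75.
f(-2.5) ≈ 0.0067, f(-1.75) ≈ 0.0302, f(-1) ≈ 0.1353, f(-0.25) ≈ 0.6065, f(0.5) ≈ 2.7183.
T_4 = (Δu/2)·[f(u_0) + 2f(u_1) + 2f(u_2) + 2f(u_3) + f(u_4)].
Sum ≈ 1.6009.

1.6009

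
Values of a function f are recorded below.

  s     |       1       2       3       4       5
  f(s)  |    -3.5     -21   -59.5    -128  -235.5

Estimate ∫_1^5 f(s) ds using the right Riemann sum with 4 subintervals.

-444

Δs = 1.
Sum = 1·[(-21) + (-59.5) + (-128) + (-235.5)] = -444.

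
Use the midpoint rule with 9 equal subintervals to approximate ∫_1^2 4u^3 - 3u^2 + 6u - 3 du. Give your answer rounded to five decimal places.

13.98457

Δu = (2 − 1)/9 = 1/9.
Midpoints: 19/18, 7/6, 23/18, 25/18, 1.5, 29/18, 31/18, 11/6, 35/18.
f(19/18) = 13691/2916, f(7/6) = 677/108, f(23/18) = 23659/2916, f(25/18) = 29927/2916, f(1.5) = 12.75, f(29/18) = 45511/2916, f(31/18) = 55019/2916, f(11/6) = 2437/108, f(35/18) = 77947/2916.
Sum = Δu · [f(19/18) + f(7/6) + f(23/18) + ...].
Sum ≈ 13.98457.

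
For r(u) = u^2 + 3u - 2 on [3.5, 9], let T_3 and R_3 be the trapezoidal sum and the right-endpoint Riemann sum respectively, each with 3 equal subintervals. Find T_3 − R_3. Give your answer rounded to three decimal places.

-78.146

T_3 ≈ 323.91435.
R_3 ≈ 402.06019.
T_3 − R_3 ≈ -78.146.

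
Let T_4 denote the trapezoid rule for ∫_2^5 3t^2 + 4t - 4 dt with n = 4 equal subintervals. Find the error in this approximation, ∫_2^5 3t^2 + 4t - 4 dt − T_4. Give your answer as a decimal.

Exact integral: ∫_2^5 f(t) dt = 147.
T_4 = 147.84375.
Error = 147 − 147.84375 = -0.84375.

-0.84375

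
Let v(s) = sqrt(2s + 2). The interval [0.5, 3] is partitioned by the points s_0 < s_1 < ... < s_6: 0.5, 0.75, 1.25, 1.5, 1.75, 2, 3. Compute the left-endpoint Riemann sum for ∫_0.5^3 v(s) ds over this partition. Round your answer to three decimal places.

5.494

Subinterval widths: 0.25, 0.5, 0.25, 0.25, 0.25, 1.
Left endpoints: 0.5, 0.75, 1.25, 1.5, 1.75, 2.
v(0.5) ≈ 1.732, v(0.75) ≈ 1.871, v(1.25) ≈ 2.121, v(1.5) ≈ 2.236, v(1.75) ≈ 2.345, v(2) ≈ 2.449.
Sum = Σ Δs_i · v(s_i).
Sum ≈ 5.494.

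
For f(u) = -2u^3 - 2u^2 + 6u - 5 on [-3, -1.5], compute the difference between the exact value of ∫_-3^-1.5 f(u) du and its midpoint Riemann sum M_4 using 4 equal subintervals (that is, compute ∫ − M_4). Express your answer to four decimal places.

Exact integral: ∫_-3^-1.5 f(u) du = -5.53125.
M_4 ≈ -5.733398.
Error ≈ -5.53125 − (-5.733398) ≈ 0.2021.

0.2021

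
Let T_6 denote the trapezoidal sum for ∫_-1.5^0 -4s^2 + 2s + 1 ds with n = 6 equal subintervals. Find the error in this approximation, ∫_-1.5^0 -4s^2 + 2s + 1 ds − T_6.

Exact integral: ∫_-1.5^0 f(s) ds = -5.25.
T_6 = -5.3125.
Error = -5.25 − (-5.3125) = 0.0625.

0.0625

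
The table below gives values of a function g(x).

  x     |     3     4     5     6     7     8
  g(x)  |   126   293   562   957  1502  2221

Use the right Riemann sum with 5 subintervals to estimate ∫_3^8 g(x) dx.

5535

Δx = 1.
Sum = 1·[293 + 562 + 957 + 1502 + 2221] = 5535.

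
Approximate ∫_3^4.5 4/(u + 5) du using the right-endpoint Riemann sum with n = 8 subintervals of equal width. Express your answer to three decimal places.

Δu = (4.5 − 3)/8 = 0.1875.
Right endpoints: 3.1875, 3.375, 3.5625, 3.75, 3.9375, 4.125, 4.3125, 4.5.
f(3.1875) = 64/131, f(3.375) = 32/67, f(3.5625) = 64/137, f(3.75) = 16/35, f(3.9375) = 64/143, f(4.125) = 32/73, f(4.3125) = 64/149, f(4.5) = 8/19.
Sum = Δu · [f(3.1875) + f(3.375) + f(3.5625) + ...].
Sum ≈ 0.680.

0.680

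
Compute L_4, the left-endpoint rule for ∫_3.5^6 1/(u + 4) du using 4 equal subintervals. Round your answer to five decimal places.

0.29835

Δu = (6 − 3.5)/4 = 0.625.
Left endpoints: 3.5, 4.125, 4.75, 5.375.
f(3.5) = 2/15, f(4.125) = 8/65, f(4.75) = 4/35, f(5.375) = 8/75.
Sum = Δu · [f(3.5) + f(4.125) + f(4.75) + f(5.375)].
Sum ≈ 0.29835.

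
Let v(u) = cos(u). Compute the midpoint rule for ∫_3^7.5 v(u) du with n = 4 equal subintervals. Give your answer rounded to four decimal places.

0.8405

Δu = (7.5 − 3)/4 = 1.125.
Midpoints: 3.5625, 4.6875, 5.8125, 6.9375.
v(3.5625) ≈ -0.9127, v(4.6875) ≈ -0.0249, v(5.8125) ≈ 0.8913, v(6.9375) ≈ 0.7935.
Sum = Δu · [v(3.5625) + v(4.6875) + v(5.8125) + v(6.9375)].
Sum ≈ 0.8405.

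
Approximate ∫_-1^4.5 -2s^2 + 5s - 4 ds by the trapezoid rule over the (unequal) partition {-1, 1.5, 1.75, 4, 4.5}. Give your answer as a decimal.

Subinterval widths: 2.5, 0.25, 2.25, 0.5.
f(-1) = -11, f(1.5) = -1, f(1.75) = -1.375, f(4) = -16, f(4.5) = -22.
On each subinterval the trapezoid contributes (Δs_i/2)·[f(s_{i-1}) + f(s_i)].
Sum = -44.34375.

-44.34375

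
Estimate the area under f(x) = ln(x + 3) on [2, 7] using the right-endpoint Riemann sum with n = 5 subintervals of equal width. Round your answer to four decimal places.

Δx = (7 − 2)/5 = 1.
Right endpoints: 3, 4, 5, 6, 7.
f(3) ≈ 1.7918, f(4) ≈ 1.9459, f(5) ≈ 2.0794, f(6) ≈ 2.1972, f(7) ≈ 2.3026.
Sum = Δx · [f(3) + f(4) + f(5) + f(6) + f(7)].
Sum ≈ 10.3169.

10.3169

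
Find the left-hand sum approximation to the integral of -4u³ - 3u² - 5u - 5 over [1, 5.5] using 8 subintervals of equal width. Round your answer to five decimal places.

-967.97461

Δu = (5.5 − 1)/8 = 0.5625.
Left endpoints: 1, 1.5625, 2.125, 2.6875, 3.25, 3.8125, 4.375, 4.9375.
f(1) = -17, f(1.5625) = -36245/1024, f(2.125) = -67.5546875, f(2.6875) = -120575/1024, f(3.25) = -190.25, f(3.8125) = -296273/1024, f(4.375) = -419.2578125, f(4.9375) = -598331/1024.
Sum = Δu · [f(1) + f(1.5625) + f(2.125) + ...].
Sum ≈ -967.97461.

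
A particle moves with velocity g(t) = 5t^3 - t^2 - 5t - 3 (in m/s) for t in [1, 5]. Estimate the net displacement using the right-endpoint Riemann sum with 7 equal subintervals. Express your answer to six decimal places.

Δt = (5 − 1)/7 = 4/7.
Right endpoints: 11/7, 15/7, 19/7, 23/7, 27/7, 31/7, 5.
g(11/7) = 2084/343, g(15/7) = 10596/343, g(19/7) = 26084/343, g(23/7) = 50468/343, g(27/7) = 85668/343, g(31/7) = 133604/343, g(5) = 572.
Sum = Δt · [g(11/7) + g(15/7) + g(19/7) + ...].
Sum ≈ 840.816327.

840.816327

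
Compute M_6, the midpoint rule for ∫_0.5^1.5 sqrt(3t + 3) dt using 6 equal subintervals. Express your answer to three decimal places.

Δt = (1.5 − 0.5)/6 = 1/6.
Midpoints: 7/12, 0.75, 11/12, 13/12, 1.25, 17/12.
f(7/12) ≈ 2.179, f(0.75) ≈ 2.291, f(11/12) ≈ 2.398, f(13/12) ≈ 2.500, f(1.25) ≈ 2.598, f(17/12) ≈ 2.693.
Sum = Δt · [f(7/12) + f(0.75) + f(11/12) + ...].
Sum ≈ 2.443.

2.443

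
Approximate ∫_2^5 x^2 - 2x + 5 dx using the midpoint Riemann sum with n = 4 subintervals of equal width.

Δx = (5 − 2)/4 = 0.75.
Midpoints: 2.375, 3.125, 3.875, 4.625.
f(2.375) = 5.890625, f(3.125) = 8.515625, f(3.875) = 12.265625, f(4.625) = 17.140625.
Sum = Δx · [f(2.375) + f(3.125) + f(3.875) + f(4.625)].
Sum = 32.859375.

32.859375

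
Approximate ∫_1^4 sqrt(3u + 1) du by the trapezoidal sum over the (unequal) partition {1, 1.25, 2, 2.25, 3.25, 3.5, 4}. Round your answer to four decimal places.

Subinterval widths: 0.25, 0.75, 0.25, 1, 0.25, 0.5.
f(1) ≈ 2.0000, f(1.25) ≈ 2.1794, f(2) ≈ 2.6458, f(2.25) ≈ 2.7839, f(3.25) ≈ 3.2787, f(3.5) ≈ 3.3912, f(4) ≈ 3.6056.
On each subinterval the trapezoid contributes (Δu_i/2)·[f(u_{i-1}) + f(u_i)].
Sum ≈ 8.6248.

8.6248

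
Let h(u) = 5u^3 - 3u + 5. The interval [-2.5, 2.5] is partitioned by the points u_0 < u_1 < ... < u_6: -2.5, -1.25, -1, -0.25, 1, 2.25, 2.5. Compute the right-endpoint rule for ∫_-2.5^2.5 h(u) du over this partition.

Subinterval widths: 1.25, 0.25, 0.75, 1.25, 1.25, 0.25.
Right endpoints: -1.25, -1, -0.25, 1, 2.25, 2.5.
h(-1.25) = -1.015625, h(-1) = 3, h(-0.25) = 5.671875, h(1) = 7, h(2.25) = 55.203125, h(2.5) = 75.625.
Sum = Σ Δu_i · h(u_i).
Sum = 100.39453125.

100.39453125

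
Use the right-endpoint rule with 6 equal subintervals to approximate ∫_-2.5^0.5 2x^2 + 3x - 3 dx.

Δx = (0.5 − (-2.5))/6 = 0.5.
Right endpoints: -2, -1.5, -1, -0.5, 0, 0.5.
f(-2) = -1, f(-1.5) = -3, f(-1) = -4, f(-0.5) = -4, f(0) = -3, f(0.5) = -1.
Sum = Δx · [f(-2) + f(-1.5) + f(-1) + ...].
Sum = -8.

-8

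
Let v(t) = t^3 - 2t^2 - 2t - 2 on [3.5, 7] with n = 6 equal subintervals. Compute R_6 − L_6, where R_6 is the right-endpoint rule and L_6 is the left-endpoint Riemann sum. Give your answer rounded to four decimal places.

128.1146

R_6 ≈ 385.687645.
L_6 ≈ 257.573061.
R_6 − L_6 ≈ 128.1146.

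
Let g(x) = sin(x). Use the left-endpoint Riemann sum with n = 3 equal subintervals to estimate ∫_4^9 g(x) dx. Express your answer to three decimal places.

Δx = (9 − 4)/3 = 5/3.
Left endpoints: 4, 17/3, 22/3.
g(4) ≈ -0.757, g(17/3) ≈ -0.578, g(22/3) ≈ 0.867.
Sum = Δx · [g(4) + g(17/3) + g(22/3)].
Sum ≈ -0.779.

-0.779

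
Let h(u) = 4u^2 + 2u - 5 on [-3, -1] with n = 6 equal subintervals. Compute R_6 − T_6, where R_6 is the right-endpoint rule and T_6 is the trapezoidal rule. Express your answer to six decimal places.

-4.666667

R_6 ≈ 12.14814815.
T_6 ≈ 16.81481481.
R_6 − T_6 ≈ -4.666667.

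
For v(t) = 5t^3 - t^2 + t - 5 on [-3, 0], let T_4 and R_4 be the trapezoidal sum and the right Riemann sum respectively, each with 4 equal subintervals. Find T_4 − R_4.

-55.125

T_4 = -136.359375.
R_4 = -81.234375.
T_4 − R_4 = -55.125.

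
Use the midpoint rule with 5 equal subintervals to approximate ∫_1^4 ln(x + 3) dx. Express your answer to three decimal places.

Δx = (4 − 1)/5 = 0.6.
Midpoints: 1.3, 1.9, 2.5, 3.1, 3.7.
f(1.3) ≈ 1.459, f(1.9) ≈ 1.589, f(2.5) ≈ 1.705, f(3.1) ≈ 1.808, f(3.7) ≈ 1.902.
Sum = Δx · [f(1.3) + f(1.9) + f(2.5) + f(3.1) + f(3.7)].
Sum ≈ 5.078.

5.078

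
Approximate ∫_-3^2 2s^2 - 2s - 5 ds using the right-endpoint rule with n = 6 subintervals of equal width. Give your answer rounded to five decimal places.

-3.84259

Δs = (2 − (-3))/6 = 5/6.
Right endpoints: -13/6, -4/3, -0.5, 1/3, 7/6, 2.
f(-13/6) = 157/18, f(-4/3) = 11/9, f(-0.5) = -3.5, f(1/3) = -49/9, f(7/6) = -83/18, f(2) = -1.
Sum = Δs · [f(-13/6) + f(-4/3) + f(-0.5) + ...].
Sum ≈ -3.84259.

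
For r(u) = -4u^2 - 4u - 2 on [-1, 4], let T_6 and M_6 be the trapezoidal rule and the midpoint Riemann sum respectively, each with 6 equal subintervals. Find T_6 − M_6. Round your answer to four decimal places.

-3.4722

T_6 ≈ -128.981481.
M_6 ≈ -125.509259.
T_6 − M_6 ≈ -3.4722.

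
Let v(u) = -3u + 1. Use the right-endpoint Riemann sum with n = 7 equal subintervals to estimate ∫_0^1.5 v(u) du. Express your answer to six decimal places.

Δu = (1.5 − 0)/7 = 3/14.
Right endpoints: 3/14, 3/7, 9/14, 6/7, 15/14, 9/7, 1.5.
v(3/14) = 5/14, v(3/7) = -2/7, v(9/14) = -13/14, v(6/7) = -11/7, v(15/14) = -31/14, v(9/7) = -20/7, v(1.5) = -3.5.
Sum = Δu · [v(3/14) + v(3/7) + v(9/14) + ...].
Sum ≈ -2.357143.

-2.357143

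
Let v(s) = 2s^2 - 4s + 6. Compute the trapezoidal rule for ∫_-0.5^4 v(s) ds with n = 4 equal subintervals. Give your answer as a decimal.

40.1484375

Δs = (4 − (-0.5))/4 = 1.125.
v(-0.5) = 8.5, v(0.625) = 4.28125, v(1.75) = 5.125, v(2.875) = 11.03125, v(4) = 22.
T_4 = (Δs/2)·[v(s_0) + 2v(s_1) + 2v(s_2) + 2v(s_3) + v(s_4)].
Sum = 40.1484375.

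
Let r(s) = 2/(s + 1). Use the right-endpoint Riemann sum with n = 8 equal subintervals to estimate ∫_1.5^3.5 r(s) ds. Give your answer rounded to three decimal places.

Δs = (3.5 − 1.5)/8 = 0.25.
Right endpoints: 1.75, 2, 2.25, 2.5, 2.75, 3, 3.25, 3.5.
r(1.75) = 8/11, r(2) = 2/3, r(2.25) = 8/13, r(2.5) = 4/7, r(2.75) = 8/15, r(3) = 0.5, r(3.25) = 8/17, r(3.5) = 4/9.
Sum = Δs · [r(1.75) + r(2) + r(2.25) + ...].
Sum ≈ 1.132.

1.132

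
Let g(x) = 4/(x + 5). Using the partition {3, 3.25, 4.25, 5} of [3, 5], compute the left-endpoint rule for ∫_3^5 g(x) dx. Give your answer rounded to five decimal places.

0.93417

Subinterval widths: 0.25, 1, 0.75.
Left endpoints: 3, 3.25, 4.25.
g(3) = 0.5, g(3.25) = 16/33, g(4.25) = 16/37.
Sum = Σ Δx_i · g(x_i).
Sum ≈ 0.93417.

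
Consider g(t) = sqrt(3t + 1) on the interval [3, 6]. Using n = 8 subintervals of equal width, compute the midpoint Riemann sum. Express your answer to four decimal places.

11.3777

Δt = (6 − 3)/8 = 0.375.
Midpoints: 3.1875, 3.5625, 3.9375, 4.3125, 4.6875, 5.0625, 5.4375, 5.8125.
g(3.1875) ≈ 3.2500, g(3.5625) ≈ 3.4187, g(3.9375) ≈ 3.5795, g(4.3125) ≈ 3.7333, g(4.6875) ≈ 3.8810, g(5.0625) ≈ 4.0234, g(5.4375) ≈ 4.1608, g(5.8125) ≈ 4.2939.
Sum = Δt · [g(3.1875) + g(3.5625) + g(3.9375) + ...].
Sum ≈ 11.3777.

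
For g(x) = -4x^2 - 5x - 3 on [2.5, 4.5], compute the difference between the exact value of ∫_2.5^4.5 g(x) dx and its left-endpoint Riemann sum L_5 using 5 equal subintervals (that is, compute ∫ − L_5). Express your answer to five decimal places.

-12.98667

Exact integral: ∫_2.5^4.5 g(x) dx ≈ -141.6666667.
L_5 = -128.68.
Error ≈ -141.6666667 − (-128.68) ≈ -12.98667.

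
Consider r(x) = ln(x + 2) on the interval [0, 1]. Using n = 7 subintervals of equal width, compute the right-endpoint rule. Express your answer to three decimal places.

0.938

Δx = (1 − 0)/7 = 1/7.
Right endpoints: 1/7, 2/7, 3/7, 4/7, 5/7, 6/7, 1.
r(1/7) ≈ 0.762, r(2/7) ≈ 0.827, r(3/7) ≈ 0.887, r(4/7) ≈ 0.944, r(5/7) ≈ 0.999, r(6/7) ≈ 1.050, r(1) ≈ 1.099.
Sum = Δx · [r(1/7) + r(2/7) + r(3/7) + ...].
Sum ≈ 0.938.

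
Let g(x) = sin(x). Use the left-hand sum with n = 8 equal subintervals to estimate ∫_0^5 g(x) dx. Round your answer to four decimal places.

0.9925

Δx = (5 − 0)/8 = 0.625.
Left endpoints: 0, 0.625, 1.25, 1.875, 2.5, 3.125, 3.75, 4.375.
g(0) ≈ 0.0000, g(0.625) ≈ 0.5851, g(1.25) ≈ 0.9490, g(1.875) ≈ 0.9541, g(2.5) ≈ 0.5985, g(3.125) ≈ 0.0166, g(3.75) ≈ -0.5716, g(4.375) ≈ -0.9436.
Sum = Δx · [g(0) + g(0.625) + g(1.25) + ...].
Sum ≈ 0.9925.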